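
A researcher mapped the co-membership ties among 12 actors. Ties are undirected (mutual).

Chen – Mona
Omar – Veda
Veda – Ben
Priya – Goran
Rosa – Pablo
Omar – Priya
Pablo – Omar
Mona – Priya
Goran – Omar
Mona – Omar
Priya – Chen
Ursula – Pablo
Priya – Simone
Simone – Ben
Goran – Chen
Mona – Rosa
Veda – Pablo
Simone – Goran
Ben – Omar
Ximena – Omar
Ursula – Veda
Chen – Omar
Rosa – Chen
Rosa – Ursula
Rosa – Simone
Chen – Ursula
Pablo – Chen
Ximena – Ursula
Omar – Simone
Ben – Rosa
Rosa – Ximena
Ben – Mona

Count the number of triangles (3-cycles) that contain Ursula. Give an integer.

5

Ursula's neighbors: Chen, Pablo, Rosa, Veda, and Ximena.
Neighbor pairs that are themselves tied: Ursula–Chen–Pablo; Ursula–Chen–Rosa; Ursula–Pablo–Rosa; Ursula–Pablo–Veda; Ursula–Rosa–Ximena. Each forms one triangle with Ursula, for 5 in total.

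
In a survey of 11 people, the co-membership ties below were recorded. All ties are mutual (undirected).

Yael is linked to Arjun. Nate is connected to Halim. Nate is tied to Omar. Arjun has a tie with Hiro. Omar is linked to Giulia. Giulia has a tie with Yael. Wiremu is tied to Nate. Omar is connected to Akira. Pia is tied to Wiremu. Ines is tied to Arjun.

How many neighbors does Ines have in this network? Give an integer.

1

Ines is directly tied to Arjun. That is 1 neighbor, so the degree of Ines is 1.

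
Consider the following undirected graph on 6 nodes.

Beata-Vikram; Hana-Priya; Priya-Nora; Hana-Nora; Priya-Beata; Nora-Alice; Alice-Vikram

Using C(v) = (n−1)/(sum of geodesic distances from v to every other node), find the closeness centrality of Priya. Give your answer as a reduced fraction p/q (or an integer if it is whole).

5/7

Distances from Priya: Alice:2, Beata:1, Hana:1, Nora:1, Vikram:2. Sum = 7.
n = 6, so closeness = 5/7.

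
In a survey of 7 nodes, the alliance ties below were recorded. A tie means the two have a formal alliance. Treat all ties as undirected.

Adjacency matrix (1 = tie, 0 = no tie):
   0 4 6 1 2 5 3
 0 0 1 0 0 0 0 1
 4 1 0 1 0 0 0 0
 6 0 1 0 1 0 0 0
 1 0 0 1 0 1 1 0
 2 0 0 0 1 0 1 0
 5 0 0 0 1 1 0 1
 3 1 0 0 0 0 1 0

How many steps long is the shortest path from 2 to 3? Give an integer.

2

One shortest route is 2 – 5 – 3, which uses 2 edges, and 2 and 3 are not directly tied, so nothing shorter exists. So d(2,3) = 2.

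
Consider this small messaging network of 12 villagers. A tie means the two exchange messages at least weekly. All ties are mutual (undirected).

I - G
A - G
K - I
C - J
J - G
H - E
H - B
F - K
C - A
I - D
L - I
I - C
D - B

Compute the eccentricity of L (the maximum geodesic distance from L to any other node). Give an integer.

5

Distances from L: A:3, B:3, C:2, D:2, E:5, F:3, G:2, H:4, I:1, J:3, K:2.
The largest is 5 (to E), so the eccentricity of L is 5.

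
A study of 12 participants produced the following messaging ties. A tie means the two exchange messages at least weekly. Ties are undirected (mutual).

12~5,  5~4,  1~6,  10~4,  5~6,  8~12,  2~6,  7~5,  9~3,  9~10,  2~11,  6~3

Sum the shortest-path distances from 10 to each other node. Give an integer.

Distances from 10: 1:4, 2:4, 3:2, 4:1, 5:2, 6:3, 7:3, 8:4, 9:1, 11:5, 12:3.
Sum = 4 + 4 + 2 + 1 + 2 + 3 + 3 + 4 + 1 + 5 + 3 = 32.

32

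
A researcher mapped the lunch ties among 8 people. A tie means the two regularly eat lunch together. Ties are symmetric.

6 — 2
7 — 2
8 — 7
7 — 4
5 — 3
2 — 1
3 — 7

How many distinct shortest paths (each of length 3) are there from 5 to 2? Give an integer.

The shortest distance is 3, and the only length-3 path is 5–3–7–2. So there is exactly 1 shortest path.

1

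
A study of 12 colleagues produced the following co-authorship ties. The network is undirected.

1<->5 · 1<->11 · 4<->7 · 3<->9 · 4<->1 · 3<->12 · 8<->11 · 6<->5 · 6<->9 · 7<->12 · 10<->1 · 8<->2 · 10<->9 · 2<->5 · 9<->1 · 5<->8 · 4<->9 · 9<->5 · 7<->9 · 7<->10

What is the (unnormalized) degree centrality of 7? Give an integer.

4

7 is directly tied to 4, 9, 10, and 12. That is 4 neighbors, so the degree of 7 is 4.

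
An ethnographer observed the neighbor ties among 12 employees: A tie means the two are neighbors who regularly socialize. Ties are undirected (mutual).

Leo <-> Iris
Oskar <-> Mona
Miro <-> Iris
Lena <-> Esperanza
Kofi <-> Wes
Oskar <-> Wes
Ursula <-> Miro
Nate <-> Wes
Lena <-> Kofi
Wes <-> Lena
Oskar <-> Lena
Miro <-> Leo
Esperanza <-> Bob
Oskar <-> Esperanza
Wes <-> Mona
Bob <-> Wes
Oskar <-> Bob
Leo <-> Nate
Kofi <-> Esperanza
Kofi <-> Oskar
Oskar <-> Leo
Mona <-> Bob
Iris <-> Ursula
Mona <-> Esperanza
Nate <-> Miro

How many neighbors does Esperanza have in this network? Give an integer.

Esperanza is directly tied to Bob, Kofi, Lena, Mona, and Oskar. That is 5 neighbors, so the degree of Esperanza is 5.

5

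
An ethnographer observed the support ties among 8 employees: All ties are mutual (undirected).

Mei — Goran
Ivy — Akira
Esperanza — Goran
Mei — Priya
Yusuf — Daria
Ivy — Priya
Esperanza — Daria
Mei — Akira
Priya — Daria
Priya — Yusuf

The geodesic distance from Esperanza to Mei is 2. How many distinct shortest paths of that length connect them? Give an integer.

The shortest distance is 2, and the only length-2 path is Esperanza–Goran–Mei. So there is exactly 1 shortest path.

1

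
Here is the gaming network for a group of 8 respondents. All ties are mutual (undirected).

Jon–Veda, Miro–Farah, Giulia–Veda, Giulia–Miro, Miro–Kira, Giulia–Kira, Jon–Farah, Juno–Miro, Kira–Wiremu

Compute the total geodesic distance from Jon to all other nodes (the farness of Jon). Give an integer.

Distances from Jon: Farah:1, Giulia:2, Juno:3, Kira:3, Miro:2, Veda:1, Wiremu:4.
Sum = 1 + 2 + 3 + 3 + 2 + 1 + 4 = 16.

16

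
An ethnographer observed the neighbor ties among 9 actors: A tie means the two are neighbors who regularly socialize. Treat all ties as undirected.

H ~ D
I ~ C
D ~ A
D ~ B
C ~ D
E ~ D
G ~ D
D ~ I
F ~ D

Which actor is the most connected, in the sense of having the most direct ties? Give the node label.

D

Degrees — A:1, B:1, C:2, D:8, E:1, F:1, G:1, H:1, I:2.
The maximum is 8, attained only by D.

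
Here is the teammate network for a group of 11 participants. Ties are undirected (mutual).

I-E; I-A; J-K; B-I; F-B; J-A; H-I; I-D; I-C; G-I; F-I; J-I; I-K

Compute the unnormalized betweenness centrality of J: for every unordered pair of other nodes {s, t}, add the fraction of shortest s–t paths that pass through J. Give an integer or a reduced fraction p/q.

1/2

Pairs whose geodesics pass through J — K–A: 1/2.
All other pairs contribute 0.
Summing the contributions gives betweenness(J) = 1/2.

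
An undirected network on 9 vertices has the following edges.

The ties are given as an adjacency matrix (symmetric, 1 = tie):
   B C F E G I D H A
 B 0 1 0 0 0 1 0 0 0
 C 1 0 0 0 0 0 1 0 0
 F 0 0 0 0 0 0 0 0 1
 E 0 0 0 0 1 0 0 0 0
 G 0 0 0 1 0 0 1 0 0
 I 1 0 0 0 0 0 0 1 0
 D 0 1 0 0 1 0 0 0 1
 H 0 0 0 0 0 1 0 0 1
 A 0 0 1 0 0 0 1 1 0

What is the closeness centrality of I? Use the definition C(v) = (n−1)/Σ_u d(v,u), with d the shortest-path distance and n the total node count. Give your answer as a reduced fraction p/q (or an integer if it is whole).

Distances from I: A:2, B:1, C:2, D:3, E:5, F:3, G:4, H:1. Sum = 21.
n = 9, so closeness = 8/21.

8/21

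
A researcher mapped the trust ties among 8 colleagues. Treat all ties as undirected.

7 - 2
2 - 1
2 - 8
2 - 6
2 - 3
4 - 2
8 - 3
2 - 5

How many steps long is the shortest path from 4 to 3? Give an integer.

One shortest route is 4 – 2 – 3, which uses 2 edges, and 4 and 3 are not directly tied, so nothing shorter exists. So d(4,3) = 2.

2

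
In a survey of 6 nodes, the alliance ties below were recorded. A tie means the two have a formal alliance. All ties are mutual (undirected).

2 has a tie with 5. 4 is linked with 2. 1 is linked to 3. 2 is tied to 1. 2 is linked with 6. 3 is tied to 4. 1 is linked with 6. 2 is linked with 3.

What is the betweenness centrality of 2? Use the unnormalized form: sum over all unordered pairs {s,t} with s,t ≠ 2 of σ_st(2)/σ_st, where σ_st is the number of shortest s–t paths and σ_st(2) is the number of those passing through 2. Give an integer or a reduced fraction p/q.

Pairs whose geodesics pass through 2 — 4–5: 1; 4–6: 1; 4–1: 1/2; 5–3: 1; 5–6: 1; 5–1: 1; 3–6: 1/2.
All other pairs contribute 0.
Summing the contributions gives betweenness(2) = 6.

6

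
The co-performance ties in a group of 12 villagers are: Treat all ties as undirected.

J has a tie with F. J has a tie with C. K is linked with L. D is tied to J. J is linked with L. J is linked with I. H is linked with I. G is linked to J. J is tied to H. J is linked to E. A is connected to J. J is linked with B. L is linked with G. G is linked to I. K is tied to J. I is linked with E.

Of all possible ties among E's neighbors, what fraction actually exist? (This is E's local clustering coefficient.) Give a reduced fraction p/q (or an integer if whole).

1

E's neighbors: I and J (k = 2).
Possible neighbor pairs: C(2,2) = 1. Edges among them: I–J → e = 1.
Clustering(E) = 1/1.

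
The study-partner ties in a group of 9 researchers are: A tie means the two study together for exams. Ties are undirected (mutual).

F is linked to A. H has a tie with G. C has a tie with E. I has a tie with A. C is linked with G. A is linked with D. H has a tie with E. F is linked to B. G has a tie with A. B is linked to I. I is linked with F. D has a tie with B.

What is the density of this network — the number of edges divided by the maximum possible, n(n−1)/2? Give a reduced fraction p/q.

There are 12 edges and 9 nodes, so the maximum possible is C(9,2) = 36.
Density = 12/36 = 1/3.

1/3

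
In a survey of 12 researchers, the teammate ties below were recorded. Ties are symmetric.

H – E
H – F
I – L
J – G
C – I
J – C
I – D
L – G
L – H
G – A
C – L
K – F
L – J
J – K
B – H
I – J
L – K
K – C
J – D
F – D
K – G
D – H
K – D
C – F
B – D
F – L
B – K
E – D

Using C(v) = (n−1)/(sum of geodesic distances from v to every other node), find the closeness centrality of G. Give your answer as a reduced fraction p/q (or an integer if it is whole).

11/19

Distances from G: A:1, B:2, C:2, D:2, E:3, F:2, H:2, I:2, J:1, K:1, L:1. Sum = 19.
n = 12, so closeness = 11/19.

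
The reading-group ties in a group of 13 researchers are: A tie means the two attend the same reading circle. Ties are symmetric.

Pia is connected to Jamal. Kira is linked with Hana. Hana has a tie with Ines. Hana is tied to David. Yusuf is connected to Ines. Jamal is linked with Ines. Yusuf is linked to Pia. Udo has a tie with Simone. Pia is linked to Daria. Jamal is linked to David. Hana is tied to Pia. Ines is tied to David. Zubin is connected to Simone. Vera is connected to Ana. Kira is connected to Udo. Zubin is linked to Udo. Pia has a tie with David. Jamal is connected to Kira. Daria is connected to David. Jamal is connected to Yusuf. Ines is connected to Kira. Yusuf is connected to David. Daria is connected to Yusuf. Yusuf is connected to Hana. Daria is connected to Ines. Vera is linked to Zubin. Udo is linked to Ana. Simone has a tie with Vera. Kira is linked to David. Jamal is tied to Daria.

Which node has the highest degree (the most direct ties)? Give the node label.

Degrees — Ana:2, Daria:5, David:7, Hana:5, Ines:6, Jamal:6, Kira:5, Pia:5, Simone:3, Udo:4, Vera:3, Yusuf:6, Zubin:3.
The maximum is 7, attained only by David.

David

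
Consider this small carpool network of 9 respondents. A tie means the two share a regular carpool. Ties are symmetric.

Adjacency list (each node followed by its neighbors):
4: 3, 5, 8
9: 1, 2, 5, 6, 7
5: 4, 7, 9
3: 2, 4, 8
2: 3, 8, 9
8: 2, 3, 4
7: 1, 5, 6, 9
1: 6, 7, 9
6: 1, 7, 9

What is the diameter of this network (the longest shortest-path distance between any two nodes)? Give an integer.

3

Eccentricity of each node (its greatest distance to any other): 1:3, 2:2, 3:3, 4:3, 5:2, 6:3, 7:3, 8:3, 9:2.
The maximum eccentricity is 3, realized for instance by the pair 7–8 via 7 – 9 – 2 – 8. So the diameter is 3.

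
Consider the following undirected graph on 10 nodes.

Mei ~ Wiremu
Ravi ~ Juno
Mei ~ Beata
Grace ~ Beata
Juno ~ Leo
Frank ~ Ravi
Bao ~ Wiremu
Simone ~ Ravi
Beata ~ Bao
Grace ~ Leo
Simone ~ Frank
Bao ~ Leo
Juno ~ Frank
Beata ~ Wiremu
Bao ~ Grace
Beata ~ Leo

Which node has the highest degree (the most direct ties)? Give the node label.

Beata

Degrees — Bao:4, Beata:5, Frank:3, Grace:3, Juno:3, Leo:4, Mei:2, Ravi:3, Simone:2, Wiremu:3.
The maximum is 5, attained only by Beata.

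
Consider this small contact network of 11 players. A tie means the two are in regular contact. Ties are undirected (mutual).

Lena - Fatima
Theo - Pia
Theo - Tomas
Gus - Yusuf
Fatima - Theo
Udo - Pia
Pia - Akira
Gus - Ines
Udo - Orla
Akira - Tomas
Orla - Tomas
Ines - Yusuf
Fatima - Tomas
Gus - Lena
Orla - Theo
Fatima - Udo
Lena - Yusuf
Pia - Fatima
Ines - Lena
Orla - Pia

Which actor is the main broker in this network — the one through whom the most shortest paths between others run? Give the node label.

Fatima

Unnormalized betweenness of each node: Akira:1/4, Fatima:301/12, Gus:0, Ines:0, Lena:21, Orla:13/12, Pia:73/12, Theo:3/2, Tomas:19/4, Udo:5/4, Yusuf:0.
Fatima has the largest value, 301/12, making it the main broker — the node through which the most shortest paths run.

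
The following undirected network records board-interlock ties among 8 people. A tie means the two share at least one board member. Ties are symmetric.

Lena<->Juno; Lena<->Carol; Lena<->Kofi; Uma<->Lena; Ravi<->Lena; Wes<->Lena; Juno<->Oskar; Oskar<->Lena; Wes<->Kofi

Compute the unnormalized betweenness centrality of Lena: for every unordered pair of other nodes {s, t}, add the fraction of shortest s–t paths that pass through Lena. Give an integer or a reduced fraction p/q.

19

Pairs whose geodesics pass through Lena — Kofi–Uma: 1; Kofi–Oskar: 1; Kofi–Juno: 1; Kofi–Carol: 1; Kofi–Ravi: 1; Uma–Oskar: 1; Uma–Juno: 1; Uma–Carol: 1; Uma–Wes: 1; Uma–Ravi: 1; Oskar–Carol: 1; Oskar–Wes: 1; Oskar–Ravi: 1; Juno–Carol: 1 … (+5 more pairs).
All other pairs contribute 0.
Summing the contributions gives betweenness(Lena) = 19.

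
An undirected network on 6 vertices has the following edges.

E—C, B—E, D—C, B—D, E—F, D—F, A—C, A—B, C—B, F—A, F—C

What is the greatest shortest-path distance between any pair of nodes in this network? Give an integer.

2

Eccentricity of each node (its greatest distance to any other): A:2, B:2, C:1, D:2, E:2, F:2.
The maximum eccentricity is 2, realized for instance by the pair E–D via E – C – D. So the diameter is 2.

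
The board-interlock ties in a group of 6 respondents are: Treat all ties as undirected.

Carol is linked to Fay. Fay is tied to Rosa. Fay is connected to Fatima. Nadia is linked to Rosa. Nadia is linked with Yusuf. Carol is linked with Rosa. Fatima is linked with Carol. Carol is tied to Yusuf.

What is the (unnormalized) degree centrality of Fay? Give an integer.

3

Fay is directly tied to Carol, Fatima, and Rosa. That is 3 neighbors, so the degree of Fay is 3.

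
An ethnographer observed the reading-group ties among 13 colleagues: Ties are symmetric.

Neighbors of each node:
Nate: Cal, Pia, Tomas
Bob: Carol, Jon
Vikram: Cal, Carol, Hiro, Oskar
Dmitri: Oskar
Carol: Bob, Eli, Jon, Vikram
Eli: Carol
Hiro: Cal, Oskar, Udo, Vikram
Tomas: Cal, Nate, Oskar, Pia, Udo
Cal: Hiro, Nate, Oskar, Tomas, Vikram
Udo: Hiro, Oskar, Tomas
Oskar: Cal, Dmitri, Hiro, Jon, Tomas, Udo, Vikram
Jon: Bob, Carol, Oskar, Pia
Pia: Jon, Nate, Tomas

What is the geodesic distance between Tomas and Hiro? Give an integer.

2

One shortest route is Tomas – Udo – Hiro, which uses 2 edges, and Tomas and Hiro are not directly tied, so nothing shorter exists. So d(Tomas,Hiro) = 2.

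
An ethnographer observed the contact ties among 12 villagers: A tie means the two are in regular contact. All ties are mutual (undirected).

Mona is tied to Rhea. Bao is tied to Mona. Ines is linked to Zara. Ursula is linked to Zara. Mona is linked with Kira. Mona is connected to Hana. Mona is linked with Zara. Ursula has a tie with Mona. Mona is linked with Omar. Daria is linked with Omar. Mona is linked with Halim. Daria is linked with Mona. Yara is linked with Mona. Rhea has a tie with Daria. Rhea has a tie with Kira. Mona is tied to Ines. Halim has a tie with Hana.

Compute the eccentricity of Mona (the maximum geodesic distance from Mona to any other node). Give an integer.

Distances from Mona: Bao:1, Daria:1, Halim:1, Hana:1, Ines:1, Kira:1, Omar:1, Rhea:1, Ursula:1, Yara:1, Zara:1.
The largest is 1 (to Bao, Zara, Hana, Omar, Daria, Halim, Kira, Ines, Yara, Rhea, and Ursula), so the eccentricity of Mona is 1.

1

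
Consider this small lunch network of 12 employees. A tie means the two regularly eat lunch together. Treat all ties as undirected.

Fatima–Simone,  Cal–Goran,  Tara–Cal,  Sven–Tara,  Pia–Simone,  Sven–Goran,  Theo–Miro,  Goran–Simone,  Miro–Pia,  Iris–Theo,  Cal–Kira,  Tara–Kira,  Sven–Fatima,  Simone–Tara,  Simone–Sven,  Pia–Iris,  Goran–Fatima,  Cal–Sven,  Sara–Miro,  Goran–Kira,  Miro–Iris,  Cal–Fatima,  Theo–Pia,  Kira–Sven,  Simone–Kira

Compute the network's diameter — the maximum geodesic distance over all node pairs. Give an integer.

Eccentricity of each node (its greatest distance to any other): Cal:5, Fatima:4, Goran:4, Iris:4, Kira:4, Miro:4, Pia:3, Sara:5, Simone:3, Sven:4, Tara:4, Theo:4.
The maximum eccentricity is 5, realized for instance by the pair Cal–Sara via Cal – Kira – Simone – Pia – Miro – Sara. So the diameter is 5.

5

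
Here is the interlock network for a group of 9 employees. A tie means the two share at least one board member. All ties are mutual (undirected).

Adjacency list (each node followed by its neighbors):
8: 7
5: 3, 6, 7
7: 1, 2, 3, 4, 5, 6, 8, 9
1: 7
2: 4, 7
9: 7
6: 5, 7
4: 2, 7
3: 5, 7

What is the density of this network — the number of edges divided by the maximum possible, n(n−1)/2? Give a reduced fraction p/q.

There are 11 edges and 9 nodes, so the maximum possible is C(9,2) = 36.
Density = 11/36.

11/36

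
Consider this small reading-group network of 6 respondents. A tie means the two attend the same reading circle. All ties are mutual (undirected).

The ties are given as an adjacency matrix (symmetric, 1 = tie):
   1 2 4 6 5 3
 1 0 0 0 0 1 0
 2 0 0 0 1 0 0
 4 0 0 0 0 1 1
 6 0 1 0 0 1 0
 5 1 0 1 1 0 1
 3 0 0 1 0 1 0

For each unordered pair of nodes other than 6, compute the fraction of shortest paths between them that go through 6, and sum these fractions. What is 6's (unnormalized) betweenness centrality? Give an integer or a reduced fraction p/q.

Pairs whose geodesics pass through 6 — 1–2: 1; 2–4: 1; 2–5: 1; 2–3: 1.
All other pairs contribute 0.
Summing the contributions gives betweenness(6) = 4.

4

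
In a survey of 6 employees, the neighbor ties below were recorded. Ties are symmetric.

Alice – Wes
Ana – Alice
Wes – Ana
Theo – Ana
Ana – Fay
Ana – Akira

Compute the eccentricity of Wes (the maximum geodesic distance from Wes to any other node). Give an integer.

Distances from Wes: Akira:2, Alice:1, Ana:1, Fay:2, Theo:2.
The largest is 2 (to Akira, Theo, and Fay), so the eccentricity of Wes is 2.

2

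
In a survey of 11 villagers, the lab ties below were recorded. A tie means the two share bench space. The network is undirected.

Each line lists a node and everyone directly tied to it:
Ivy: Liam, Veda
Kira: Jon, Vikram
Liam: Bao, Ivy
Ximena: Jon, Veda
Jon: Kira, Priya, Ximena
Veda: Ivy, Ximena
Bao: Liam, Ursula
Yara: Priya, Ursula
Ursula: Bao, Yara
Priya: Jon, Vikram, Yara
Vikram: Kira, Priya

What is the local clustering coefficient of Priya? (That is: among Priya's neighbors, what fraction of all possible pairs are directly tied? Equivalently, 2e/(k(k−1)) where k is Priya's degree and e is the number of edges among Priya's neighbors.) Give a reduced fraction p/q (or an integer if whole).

0

Priya's neighbors: Jon, Vikram, and Yara (k = 3).
Possible neighbor pairs: C(3,2) = 3. Edges among them: none → e = 0.
Clustering(Priya) = 0/3 = 0.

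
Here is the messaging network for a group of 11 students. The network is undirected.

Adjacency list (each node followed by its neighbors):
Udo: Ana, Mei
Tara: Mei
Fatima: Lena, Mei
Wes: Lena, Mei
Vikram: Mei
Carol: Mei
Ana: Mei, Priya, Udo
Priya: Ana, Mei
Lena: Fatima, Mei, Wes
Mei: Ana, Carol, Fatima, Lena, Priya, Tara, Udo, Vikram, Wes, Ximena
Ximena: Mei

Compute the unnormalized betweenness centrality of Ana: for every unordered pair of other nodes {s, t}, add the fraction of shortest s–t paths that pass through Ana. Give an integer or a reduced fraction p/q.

1/2

Pairs whose geodesics pass through Ana — Priya–Udo: 1/2.
All other pairs contribute 0.
Summing the contributions gives betweenness(Ana) = 1/2.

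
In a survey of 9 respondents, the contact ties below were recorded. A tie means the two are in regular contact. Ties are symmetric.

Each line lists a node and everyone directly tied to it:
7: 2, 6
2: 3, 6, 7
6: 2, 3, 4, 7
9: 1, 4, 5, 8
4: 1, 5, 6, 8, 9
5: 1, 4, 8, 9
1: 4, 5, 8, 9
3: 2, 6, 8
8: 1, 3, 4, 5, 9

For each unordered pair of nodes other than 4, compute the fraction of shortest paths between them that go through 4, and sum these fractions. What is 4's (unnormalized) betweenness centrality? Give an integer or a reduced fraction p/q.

25/3

Pairs whose geodesics pass through 4 — 2–9: 1/2; 2–1: 1/2; 2–5: 1/2; 7–8: 1/3; 7–9: 1; 7–1: 1; 7–5: 1; 6–8: 1/2; 6–9: 1; 6–1: 1; 6–5: 1.
All other pairs contribute 0.
Summing the contributions gives betweenness(4) = 25/3.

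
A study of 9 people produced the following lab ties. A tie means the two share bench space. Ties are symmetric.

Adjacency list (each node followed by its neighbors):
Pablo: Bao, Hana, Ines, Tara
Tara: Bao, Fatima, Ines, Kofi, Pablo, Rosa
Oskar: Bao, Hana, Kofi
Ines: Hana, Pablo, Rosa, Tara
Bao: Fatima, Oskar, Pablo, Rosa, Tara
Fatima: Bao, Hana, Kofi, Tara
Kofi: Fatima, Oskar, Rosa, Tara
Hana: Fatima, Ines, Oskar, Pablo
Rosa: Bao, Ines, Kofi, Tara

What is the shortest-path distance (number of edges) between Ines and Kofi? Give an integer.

2

One shortest route is Ines – Rosa – Kofi, which uses 2 edges, and Ines and Kofi are not directly tied, so nothing shorter exists. So d(Ines,Kofi) = 2.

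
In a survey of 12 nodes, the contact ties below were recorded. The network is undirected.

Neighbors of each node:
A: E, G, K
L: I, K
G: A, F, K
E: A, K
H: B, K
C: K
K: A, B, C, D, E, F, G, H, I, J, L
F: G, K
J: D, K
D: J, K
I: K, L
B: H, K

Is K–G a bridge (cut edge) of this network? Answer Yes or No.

Even without that edge, K still reaches G via K – A – G, so the network stays connected. Not a bridge.

No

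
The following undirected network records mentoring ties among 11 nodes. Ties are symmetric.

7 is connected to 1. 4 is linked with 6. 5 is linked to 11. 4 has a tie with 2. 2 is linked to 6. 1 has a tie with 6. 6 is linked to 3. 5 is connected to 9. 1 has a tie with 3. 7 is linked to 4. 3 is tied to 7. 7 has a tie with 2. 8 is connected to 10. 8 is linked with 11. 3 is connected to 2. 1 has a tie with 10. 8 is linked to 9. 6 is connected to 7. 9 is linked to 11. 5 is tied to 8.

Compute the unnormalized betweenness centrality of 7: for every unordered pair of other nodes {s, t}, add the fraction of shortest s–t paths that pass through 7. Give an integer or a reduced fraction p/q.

Pairs whose geodesics pass through 7 — 2–1: 1/3; 2–9: 1/3; 2–8: 1/3; 2–5: 1/3; 2–11: 1/3; 2–10: 1/3; 4–1: 1/2; 4–3: 1/3; 4–9: 1/2; 4–8: 1/2; 4–5: 1/2; 4–11: 1/2; 4–10: 1/2.
All other pairs contribute 0.
Summing the contributions gives betweenness(7) = 16/3.

16/3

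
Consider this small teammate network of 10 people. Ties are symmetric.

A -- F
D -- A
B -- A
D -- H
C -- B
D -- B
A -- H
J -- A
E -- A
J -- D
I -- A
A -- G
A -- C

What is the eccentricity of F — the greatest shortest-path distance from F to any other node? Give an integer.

Distances from F: A:1, B:2, C:2, D:2, E:2, G:2, H:2, I:2, J:2.
The largest is 2 (to H, C, J, E, D, G, I, and B), so the eccentricity of F is 2.

2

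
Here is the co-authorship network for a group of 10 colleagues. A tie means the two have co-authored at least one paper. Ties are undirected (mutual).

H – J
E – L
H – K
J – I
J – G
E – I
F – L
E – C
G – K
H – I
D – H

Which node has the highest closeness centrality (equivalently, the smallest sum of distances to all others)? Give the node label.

Farness (sum of distances to all others) for each node — C:26, D:26, E:18, F:32, G:25, H:18, I:16, J:19, K:24, L:24.
The smallest farness is 16, for I, so I has the highest closeness.

I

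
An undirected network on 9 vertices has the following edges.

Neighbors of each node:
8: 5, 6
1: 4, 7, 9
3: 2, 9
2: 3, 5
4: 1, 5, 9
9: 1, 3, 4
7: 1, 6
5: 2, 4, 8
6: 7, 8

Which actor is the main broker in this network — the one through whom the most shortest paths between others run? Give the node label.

Unnormalized betweenness of each node: 1:37/6, 2:5/2, 3:11/6, 4:29/6, 5:26/3, 6:7/3, 7:7/2, 8:23/6, 9:13/3.
5 has the largest value, 26/3, making it the main broker — the node through which the most shortest paths run.

5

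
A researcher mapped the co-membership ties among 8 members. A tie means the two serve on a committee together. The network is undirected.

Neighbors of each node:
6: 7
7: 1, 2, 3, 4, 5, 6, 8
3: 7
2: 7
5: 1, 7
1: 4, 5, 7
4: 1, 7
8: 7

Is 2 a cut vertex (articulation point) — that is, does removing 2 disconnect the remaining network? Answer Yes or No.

No

Even without 2, every remaining node can still reach every other (the residual graph is connected), so 2 is not a cut vertex.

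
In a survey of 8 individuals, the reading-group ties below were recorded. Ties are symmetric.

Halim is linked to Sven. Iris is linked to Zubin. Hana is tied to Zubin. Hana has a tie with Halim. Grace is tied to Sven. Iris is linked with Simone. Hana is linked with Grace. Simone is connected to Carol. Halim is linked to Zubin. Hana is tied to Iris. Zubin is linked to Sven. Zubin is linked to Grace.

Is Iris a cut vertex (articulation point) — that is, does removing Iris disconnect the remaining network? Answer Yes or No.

Yes

Removing Iris leaves {Carol and Simone} with no path to {Grace, Halim, Hana, Sven, and Zubin}, so the network splits into 2 components. Iris is a cut vertex.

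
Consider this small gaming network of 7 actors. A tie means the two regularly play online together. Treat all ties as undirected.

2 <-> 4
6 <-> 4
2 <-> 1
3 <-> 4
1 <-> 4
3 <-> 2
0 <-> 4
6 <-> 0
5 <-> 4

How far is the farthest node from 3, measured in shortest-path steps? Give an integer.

Distances from 3: 0:2, 1:2, 2:1, 4:1, 5:2, 6:2.
The largest is 2 (to 1, 6, 0, and 5), so the eccentricity of 3 is 2.

2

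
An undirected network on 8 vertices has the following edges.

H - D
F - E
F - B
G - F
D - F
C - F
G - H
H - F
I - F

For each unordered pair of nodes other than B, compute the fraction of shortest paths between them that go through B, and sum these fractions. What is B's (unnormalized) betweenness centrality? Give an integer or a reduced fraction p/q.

No shortest path between any pair of other nodes passes through B.
Summing the contributions gives betweenness(B) = 0.

0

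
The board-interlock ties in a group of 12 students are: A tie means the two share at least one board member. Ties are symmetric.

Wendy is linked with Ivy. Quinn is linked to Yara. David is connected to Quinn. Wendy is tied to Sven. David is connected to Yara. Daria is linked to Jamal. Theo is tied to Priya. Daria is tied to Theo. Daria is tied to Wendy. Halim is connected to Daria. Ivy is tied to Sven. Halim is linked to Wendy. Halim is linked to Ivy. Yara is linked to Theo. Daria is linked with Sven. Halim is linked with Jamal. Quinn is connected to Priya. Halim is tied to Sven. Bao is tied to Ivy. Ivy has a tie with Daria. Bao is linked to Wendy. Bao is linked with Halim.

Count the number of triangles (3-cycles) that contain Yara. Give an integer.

1

Yara's neighbors: David, Quinn, and Theo.
Neighbor pairs that are themselves tied: Yara–David–Quinn. Each forms one triangle with Yara, for 1 in total.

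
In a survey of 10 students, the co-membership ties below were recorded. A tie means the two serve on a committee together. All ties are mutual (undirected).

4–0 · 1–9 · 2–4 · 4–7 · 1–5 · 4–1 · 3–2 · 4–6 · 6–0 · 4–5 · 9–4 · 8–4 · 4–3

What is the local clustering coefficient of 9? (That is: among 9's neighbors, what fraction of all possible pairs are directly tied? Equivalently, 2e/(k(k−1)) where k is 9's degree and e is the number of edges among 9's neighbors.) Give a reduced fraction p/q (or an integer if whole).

1

9's neighbors: 1 and 4 (k = 2).
Possible neighbor pairs: C(2,2) = 1. Edges among them: 1–4 → e = 1.
Clustering(9) = 1/1.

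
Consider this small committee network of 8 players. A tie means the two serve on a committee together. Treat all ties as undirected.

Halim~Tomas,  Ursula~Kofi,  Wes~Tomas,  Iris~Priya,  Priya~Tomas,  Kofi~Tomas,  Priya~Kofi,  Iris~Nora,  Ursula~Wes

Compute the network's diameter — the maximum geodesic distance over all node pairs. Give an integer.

4

Eccentricity of each node (its greatest distance to any other): Halim:4, Iris:3, Kofi:3, Nora:4, Priya:2, Tomas:3, Ursula:4, Wes:4.
The maximum eccentricity is 4, realized for instance by the pair Halim–Nora via Halim – Tomas – Priya – Iris – Nora. So the diameter is 4.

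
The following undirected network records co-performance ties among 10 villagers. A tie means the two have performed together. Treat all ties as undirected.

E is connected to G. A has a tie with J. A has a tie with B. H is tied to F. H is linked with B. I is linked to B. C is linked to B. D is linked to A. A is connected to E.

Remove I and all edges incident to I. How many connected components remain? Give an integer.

1

I's neighbors (B) remain reachable from one another through other ties, so the rest of the network stays in one piece.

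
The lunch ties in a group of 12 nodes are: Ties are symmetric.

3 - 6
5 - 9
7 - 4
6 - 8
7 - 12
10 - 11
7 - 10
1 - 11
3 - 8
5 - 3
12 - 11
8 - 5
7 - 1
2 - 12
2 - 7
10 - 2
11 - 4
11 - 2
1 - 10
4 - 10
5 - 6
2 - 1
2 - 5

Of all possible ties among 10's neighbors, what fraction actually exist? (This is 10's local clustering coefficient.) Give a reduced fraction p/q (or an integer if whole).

10's neighbors: 1, 2, 4, 7, and 11 (k = 5).
Possible neighbor pairs: C(5,2) = 10. Edges among them: 1–2, 1–7, 1–11, 2–7, 2–11, 4–7, 4–11 → e = 7.
Clustering(10) = 7/10.

7/10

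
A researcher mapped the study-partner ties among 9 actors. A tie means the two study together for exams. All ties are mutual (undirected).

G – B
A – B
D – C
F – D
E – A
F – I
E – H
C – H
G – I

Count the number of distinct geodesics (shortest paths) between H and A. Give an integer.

The shortest distance is 2, and the only length-2 path is H–E–A. So there is exactly 1 shortest path.

1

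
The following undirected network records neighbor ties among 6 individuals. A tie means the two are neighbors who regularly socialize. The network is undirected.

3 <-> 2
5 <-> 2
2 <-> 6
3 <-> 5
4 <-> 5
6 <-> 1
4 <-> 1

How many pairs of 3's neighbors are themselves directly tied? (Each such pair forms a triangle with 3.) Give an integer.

1

3's neighbors: 2 and 5.
Neighbor pairs that are themselves tied: 3–2–5. Each forms one triangle with 3, for 1 in total.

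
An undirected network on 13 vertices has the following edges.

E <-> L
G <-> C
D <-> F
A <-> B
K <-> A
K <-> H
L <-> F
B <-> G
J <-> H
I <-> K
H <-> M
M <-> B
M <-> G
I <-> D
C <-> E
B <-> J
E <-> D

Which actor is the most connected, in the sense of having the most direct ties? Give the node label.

B

Degrees — A:2, B:4, C:2, D:3, E:3, F:2, G:3, H:3, I:2, J:2, K:3, L:2, M:3.
The maximum is 4, attained only by B.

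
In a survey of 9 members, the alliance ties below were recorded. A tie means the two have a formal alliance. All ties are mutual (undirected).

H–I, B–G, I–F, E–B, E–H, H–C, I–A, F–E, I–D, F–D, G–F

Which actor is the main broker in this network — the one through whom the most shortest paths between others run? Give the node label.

Unnormalized betweenness of each node: A:0, B:7/6, C:0, D:0, E:20/3, F:55/6, G:5/3, H:26/3, I:32/3.
I has the largest value, 32/3, making it the main broker — the node through which the most shortest paths run.

I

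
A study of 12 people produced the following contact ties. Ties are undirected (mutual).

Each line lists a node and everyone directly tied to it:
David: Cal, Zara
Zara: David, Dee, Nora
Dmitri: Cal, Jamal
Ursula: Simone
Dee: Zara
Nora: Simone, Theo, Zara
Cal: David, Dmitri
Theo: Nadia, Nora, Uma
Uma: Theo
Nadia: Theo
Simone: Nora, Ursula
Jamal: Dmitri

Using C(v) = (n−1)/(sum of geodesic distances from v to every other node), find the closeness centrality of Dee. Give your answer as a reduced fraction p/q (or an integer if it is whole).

Distances from Dee: Cal:3, David:2, Dmitri:4, Jamal:5, Nadia:4, Nora:2, Simone:3, Theo:3, Uma:4, Ursula:4, Zara:1. Sum = 35.
n = 12, so closeness = 11/35.

11/35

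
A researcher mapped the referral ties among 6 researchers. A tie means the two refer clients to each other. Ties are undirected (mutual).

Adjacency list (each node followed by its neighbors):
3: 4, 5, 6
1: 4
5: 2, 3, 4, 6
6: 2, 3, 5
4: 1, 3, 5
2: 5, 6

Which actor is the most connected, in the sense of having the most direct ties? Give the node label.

Degrees — 1:1, 2:2, 3:3, 4:3, 5:4, 6:3.
The maximum is 4, attained only by 5.

5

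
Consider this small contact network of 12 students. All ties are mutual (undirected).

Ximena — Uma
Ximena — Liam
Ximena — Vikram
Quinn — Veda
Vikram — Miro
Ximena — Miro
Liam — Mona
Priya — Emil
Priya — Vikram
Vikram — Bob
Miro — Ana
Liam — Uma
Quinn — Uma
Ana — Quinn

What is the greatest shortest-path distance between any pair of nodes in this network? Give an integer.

Eccentricity of each node (its greatest distance to any other): Ana:4, Bob:5, Emil:6, Liam:4, Miro:3, Mona:5, Priya:5, Quinn:5, Uma:4, Veda:6, Vikram:4, Ximena:3.
The maximum eccentricity is 6, realized for instance by the pair Veda–Emil via Veda – Quinn – Ana – Miro – Vikram – Priya – Emil. So the diameter is 6.

6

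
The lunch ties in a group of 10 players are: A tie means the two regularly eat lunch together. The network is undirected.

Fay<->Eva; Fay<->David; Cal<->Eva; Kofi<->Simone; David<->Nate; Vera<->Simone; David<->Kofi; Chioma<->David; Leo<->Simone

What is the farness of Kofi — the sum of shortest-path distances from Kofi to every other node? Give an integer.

Distances from Kofi: Cal:4, Chioma:2, David:1, Eva:3, Fay:2, Leo:2, Nate:2, Simone:1, Vera:2.
Sum = 4 + 2 + 1 + 3 + 2 + 2 + 2 + 1 + 2 = 19.

19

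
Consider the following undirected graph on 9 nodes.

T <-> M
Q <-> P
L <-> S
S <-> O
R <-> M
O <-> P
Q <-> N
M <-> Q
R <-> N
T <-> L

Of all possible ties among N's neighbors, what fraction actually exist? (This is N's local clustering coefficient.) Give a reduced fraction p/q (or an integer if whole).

0

N's neighbors: Q and R (k = 2).
Possible neighbor pairs: C(2,2) = 1. Edges among them: none → e = 0.
Clustering(N) = 0/1.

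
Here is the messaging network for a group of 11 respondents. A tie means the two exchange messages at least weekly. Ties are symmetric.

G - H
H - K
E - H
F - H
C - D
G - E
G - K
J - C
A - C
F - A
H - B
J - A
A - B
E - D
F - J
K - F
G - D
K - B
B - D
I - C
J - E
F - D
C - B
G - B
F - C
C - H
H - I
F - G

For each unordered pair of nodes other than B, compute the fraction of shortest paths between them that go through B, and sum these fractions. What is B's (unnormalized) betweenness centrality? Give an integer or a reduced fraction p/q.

Pairs whose geodesics pass through B — G–A: 1/2; G–C: 1/4; A–K: 1/2; A–H: 1/3; A–D: 1/3; K–D: 1/3; K–C: 1/3; H–D: 1/5.
All other pairs contribute 0.
Summing the contributions gives betweenness(B) = 167/60.

167/60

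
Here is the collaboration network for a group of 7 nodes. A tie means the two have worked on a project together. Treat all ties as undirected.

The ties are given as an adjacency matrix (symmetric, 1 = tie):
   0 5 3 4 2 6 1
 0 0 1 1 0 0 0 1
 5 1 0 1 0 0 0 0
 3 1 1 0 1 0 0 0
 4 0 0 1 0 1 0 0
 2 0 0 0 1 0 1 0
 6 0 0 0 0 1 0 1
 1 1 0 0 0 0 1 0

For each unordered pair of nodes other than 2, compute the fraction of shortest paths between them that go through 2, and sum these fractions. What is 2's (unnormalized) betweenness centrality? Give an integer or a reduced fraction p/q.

2

Pairs whose geodesics pass through 2 — 3–6: 1/2; 4–6: 1; 4–1: 1/2.
All other pairs contribute 0.
Summing the contributions gives betweenness(2) = 2.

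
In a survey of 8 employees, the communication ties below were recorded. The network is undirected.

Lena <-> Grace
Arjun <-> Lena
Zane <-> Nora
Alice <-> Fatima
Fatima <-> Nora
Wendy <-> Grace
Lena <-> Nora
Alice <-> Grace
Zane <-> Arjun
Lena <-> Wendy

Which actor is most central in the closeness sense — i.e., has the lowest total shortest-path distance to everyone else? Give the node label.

Lena

Farness (sum of distances to all others) for each node — Alice:14, Arjun:14, Fatima:14, Grace:12, Lena:10, Nora:11, Wendy:14, Zane:15.
The smallest farness is 10, for Lena, so Lena has the highest closeness.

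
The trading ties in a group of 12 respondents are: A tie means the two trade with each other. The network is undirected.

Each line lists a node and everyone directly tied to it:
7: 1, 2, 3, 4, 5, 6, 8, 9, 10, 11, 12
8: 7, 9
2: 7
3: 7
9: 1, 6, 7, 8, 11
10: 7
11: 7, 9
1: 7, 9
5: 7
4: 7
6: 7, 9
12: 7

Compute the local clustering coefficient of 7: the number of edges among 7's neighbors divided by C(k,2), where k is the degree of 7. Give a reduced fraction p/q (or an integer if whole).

4/55

7's neighbors: 1, 2, 3, 4, 5, 6, 8, 9, 10, 11, and 12 (k = 11).
Possible neighbor pairs: C(11,2) = 55. Edges among them: 1–9, 6–9, 8–9, 9–11 → e = 4.
Clustering(7) = 4/55.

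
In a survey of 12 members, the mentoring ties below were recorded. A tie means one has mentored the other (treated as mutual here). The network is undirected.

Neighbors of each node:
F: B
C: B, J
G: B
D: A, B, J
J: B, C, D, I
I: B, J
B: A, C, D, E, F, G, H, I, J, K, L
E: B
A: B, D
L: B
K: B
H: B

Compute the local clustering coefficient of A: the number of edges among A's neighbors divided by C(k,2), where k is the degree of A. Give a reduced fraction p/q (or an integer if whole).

A's neighbors: B and D (k = 2).
Possible neighbor pairs: C(2,2) = 1. Edges among them: B–D → e = 1.
Clustering(A) = 1/1.

1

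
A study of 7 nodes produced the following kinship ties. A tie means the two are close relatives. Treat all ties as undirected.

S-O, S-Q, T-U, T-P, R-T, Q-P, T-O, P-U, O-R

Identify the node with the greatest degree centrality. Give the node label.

Degrees — O:3, P:3, Q:2, R:2, S:2, T:4, U:2.
The maximum is 4, attained only by T.

T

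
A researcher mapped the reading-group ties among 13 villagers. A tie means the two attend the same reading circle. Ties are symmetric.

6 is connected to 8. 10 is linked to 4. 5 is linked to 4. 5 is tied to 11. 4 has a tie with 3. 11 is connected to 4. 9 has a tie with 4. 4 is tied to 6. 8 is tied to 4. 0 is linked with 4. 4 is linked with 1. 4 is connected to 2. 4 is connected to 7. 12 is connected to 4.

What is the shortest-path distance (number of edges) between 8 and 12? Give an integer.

2

One shortest route is 8 – 4 – 12, which uses 2 edges, and 8 and 12 are not directly tied, so nothing shorter exists. So d(8,12) = 2.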